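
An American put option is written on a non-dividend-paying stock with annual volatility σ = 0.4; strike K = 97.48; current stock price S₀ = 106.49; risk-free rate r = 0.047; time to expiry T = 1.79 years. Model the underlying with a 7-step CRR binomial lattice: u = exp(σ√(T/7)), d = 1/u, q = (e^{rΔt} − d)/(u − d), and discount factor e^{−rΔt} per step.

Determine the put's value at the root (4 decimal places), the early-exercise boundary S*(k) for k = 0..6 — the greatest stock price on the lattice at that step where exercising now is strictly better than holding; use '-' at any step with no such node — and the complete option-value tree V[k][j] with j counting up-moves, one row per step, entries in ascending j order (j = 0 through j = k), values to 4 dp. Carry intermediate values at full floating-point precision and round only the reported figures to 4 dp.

Δt=0.25571  u=1.22418  d=0.81687  q=0.47929  discount=0.98805
step 7 (expiry): payoffs max(K−S,0) = 71.6344 58.7472 39.4342 10.4913 0.0000 0.0000 0.0000 0.0000
step 6: (k=6,j=0): S=31.6398, (K−S)⁺=65.8402, hold=64.6757 ⇒ V=65.8402 exercise | (k=6,j=1): S=47.4160, (K−S)⁺=50.0640, hold=48.8994 ⇒ V=50.0640 exercise | (k=6,j=2): S=71.0586, (K−S)⁺=26.4214, hold=25.2568 ⇒ V=26.4214 exercise | (k=6,j=3): S=106.4900, (K−S)⁺=0.0000, hold=5.3977 ⇒ V=5.3977 continue | (k=6,j=4): S=159.5882, (K−S)⁺=0.0000, hold=0.0000 ⇒ V=0.0000 continue | (k=6,j=5): S=239.1623, (K−S)⁺=0.0000, hold=0.0000 ⇒ V=0.0000 continue | (k=6,j=6): S=358.4137, (K−S)⁺=0.0000, hold=0.0000 ⇒ V=0.0000 continue  boundary S*=71.0586
step 5: (k=5,j=0): S=38.7328, (K−S)⁺=58.7472, hold=57.5826 ⇒ V=58.7472 exercise | (k=5,j=1): S=58.0458, (K−S)⁺=39.4342, hold=38.2696 ⇒ V=39.4342 exercise | (k=5,j=2): S=86.9887, (K−S)⁺=10.4913, hold=16.1497 ⇒ V=16.1497 continue | (k=5,j=3): S=130.3631, (K−S)⁺=0.0000, hold=2.7771 ⇒ V=2.7771 continue | (k=5,j=4): S=195.3650, (K−S)⁺=0.0000, hold=0.0000 ⇒ V=0.0000 continue | (k=5,j=5): S=292.7781, (K−S)⁺=0.0000, hold=0.0000 ⇒ V=0.0000 continue  boundary S*=58.0458
step 4: (k=4,j=0): S=47.4160, (K−S)⁺=50.0640, hold=48.8994 ⇒ V=50.0640 exercise | (k=4,j=1): S=71.0586, (K−S)⁺=26.4214, hold=27.9364 ⇒ V=27.9364 continue | (k=4,j=2): S=106.4900, (K−S)⁺=0.0000, hold=9.6240 ⇒ V=9.6240 continue | (k=4,j=3): S=159.5882, (K−S)⁺=0.0000, hold=1.4288 ⇒ V=1.4288 continue | (k=4,j=4): S=239.1623, (K−S)⁺=0.0000, hold=0.0000 ⇒ V=0.0000 continue  boundary S*=47.4160
step 3: (k=3,j=0): S=58.0458, (K−S)⁺=39.4342, hold=38.9871 ⇒ V=39.4342 exercise | (k=3,j=1): S=86.9887, (K−S)⁺=10.4913, hold=18.9306 ⇒ V=18.9306 continue | (k=3,j=2): S=130.3631, (K−S)⁺=0.0000, hold=5.6280 ⇒ V=5.6280 continue | (k=3,j=3): S=195.3650, (K−S)⁺=0.0000, hold=0.7351 ⇒ V=0.7351 continue  boundary S*=58.0458
step 2: (k=2,j=0): S=71.0586, (K−S)⁺=26.4214, hold=29.2533 ⇒ V=29.2533 continue | (k=2,j=1): S=106.4900, (K−S)⁺=0.0000, hold=12.4048 ⇒ V=12.4048 continue | (k=2,j=2): S=159.5882, (K−S)⁺=0.0000, hold=3.2437 ⇒ V=3.2437 continue  boundary S*=-
step 1: (k=1,j=0): S=86.9887, (K−S)⁺=10.4913, hold=20.9250 ⇒ V=20.9250 continue | (k=1,j=1): S=130.3631, (K−S)⁺=0.0000, hold=7.9183 ⇒ V=7.9183 continue  boundary S*=-
step 0: (k=0,j=0): S=106.4900, (K−S)⁺=0.0000, hold=14.5155 ⇒ V=14.5155 continue  boundary S*=-

price = 14.5155
boundary = - - - 58.0458 47.4160 58.0458 71.0586
tree:
14.5155
20.9250 7.9183
29.2533 12.4048 3.2437
39.4342 18.9306 5.6280 0.7351
50.0640 27.9364 9.6240 1.4288 0.0000
58.7472 39.4342 16.1497 2.7771 0.0000 0.0000
65.8402 50.0640 26.4214 5.3977 0.0000 0.0000 0.0000
71.6344 58.7472 39.4342 10.4913 0.0000 0.0000 0.0000 0.0000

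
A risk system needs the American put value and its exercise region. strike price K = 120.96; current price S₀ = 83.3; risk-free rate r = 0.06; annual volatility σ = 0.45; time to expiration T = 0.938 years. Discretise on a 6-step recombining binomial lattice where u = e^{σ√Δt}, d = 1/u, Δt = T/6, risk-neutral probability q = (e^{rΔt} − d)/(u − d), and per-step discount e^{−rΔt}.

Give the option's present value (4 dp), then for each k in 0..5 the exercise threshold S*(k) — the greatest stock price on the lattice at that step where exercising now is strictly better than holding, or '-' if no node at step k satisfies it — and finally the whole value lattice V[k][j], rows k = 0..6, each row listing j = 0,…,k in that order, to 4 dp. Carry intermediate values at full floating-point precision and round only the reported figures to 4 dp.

Δt=0.15633, u=1.19474, d=0.83700, q=0.48198, disc=e^(-rΔt)=0.99066
k=6 terminal: V=max(K-S,0) → 92.3174 80.0757 62.6019 37.6600 2.0580 0.0000 0.0000
k=5: j=0 S=34.2204 intr=86.7396 cont=85.6103 V=86.7396[EX]; j=1 S=48.8460 intr=72.1140 cont=70.9847 V=72.1140[EX]; j=2 S=69.7225 intr=51.2375 cont=50.1082 V=51.2375[EX]; j=3 S=99.5215 intr=21.4385 cont=20.3092 V=21.4385[EX]; j=4 S=142.0565 intr=0.0000 cont=1.0561 V=1.0561[hold]; j=5 S=202.7708 intr=0.0000 cont=0.0000 V=0.0000[hold]  S*(5)=99.5215
k=4: j=0 S=40.8843 intr=80.0757 cont=78.9464 V=80.0757[EX]; j=1 S=58.3581 intr=62.6019 cont=61.4726 V=62.6019[EX]; j=2 S=83.3000 intr=37.6600 cont=36.5307 V=37.6600[EX]; j=3 S=118.9020 intr=2.0580 cont=11.5062 V=11.5062[hold]; j=4 S=169.7201 intr=0.0000 cont=0.5420 V=0.5420[hold]  S*(4)=83.3000
k=3: j=0 S=48.8460 intr=72.1140 cont=70.9847 V=72.1140[EX]; j=1 S=69.7225 intr=51.2375 cont=50.1082 V=51.2375[EX]; j=2 S=99.5215 intr=21.4385 cont=24.8205 V=24.8205[hold]; j=3 S=142.0565 intr=0.0000 cont=6.1636 V=6.1636[hold]  S*(3)=69.7225
k=2: j=0 S=58.3581 intr=62.6019 cont=61.4726 V=62.6019[EX]; j=1 S=83.3000 intr=37.6600 cont=38.1455 V=38.1455[hold]; j=2 S=118.9020 intr=2.0580 cont=15.6804 V=15.6804[hold]  S*(2)=58.3581
k=1: j=0 S=69.7225 intr=51.2375 cont=50.3400 V=51.2375[EX]; j=1 S=99.5215 intr=21.4385 cont=27.0628 V=27.0628[hold]  S*(1)=69.7225
k=0: j=0 S=83.3000 intr=37.6600 cont=39.2162 V=39.2162[hold]  S*(0)=-

price = 39.2162
boundary = - 69.7225 58.3581 69.7225 83.3000 99.5215
tree:
39.2162
51.2375 27.0628
62.6019 38.1455 15.6804
72.1140 51.2375 24.8205 6.1636
80.0757 62.6019 37.6600 11.5062 0.5420
86.7396 72.1140 51.2375 21.4385 1.0561 0.0000
92.3174 80.0757 62.6019 37.6600 2.0580 0.0000 0.0000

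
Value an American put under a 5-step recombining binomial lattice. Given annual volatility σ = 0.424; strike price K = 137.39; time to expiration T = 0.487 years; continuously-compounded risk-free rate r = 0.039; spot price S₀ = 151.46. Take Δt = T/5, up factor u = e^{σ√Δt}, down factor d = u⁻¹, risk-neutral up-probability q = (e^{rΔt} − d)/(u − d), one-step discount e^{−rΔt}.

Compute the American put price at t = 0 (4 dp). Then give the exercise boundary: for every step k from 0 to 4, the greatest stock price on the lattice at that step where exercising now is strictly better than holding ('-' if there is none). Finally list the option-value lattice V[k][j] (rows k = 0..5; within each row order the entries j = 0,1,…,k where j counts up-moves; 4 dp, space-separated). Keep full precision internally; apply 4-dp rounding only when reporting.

Δt=0.09740  u=1.14148  d=0.87606  q=0.48131  discount=0.99621
step 5 (expiry): payoffs max(K−S,0) = 59.2352 35.5561 4.7027 0.0000 0.0000 0.0000
step 4: (k=4,j=0): S=89.2122, (K−S)⁺=48.1778, hold=47.6569 ⇒ V=48.1778 exercise | (k=4,j=1): S=116.2414, (K−S)⁺=21.1486, hold=20.6277 ⇒ V=21.1486 exercise | (k=4,j=2): S=151.4600, (K−S)⁺=0.0000, hold=2.4300 ⇒ V=2.4300 continue | (k=4,j=3): S=197.3490, (K−S)⁺=0.0000, hold=0.0000 ⇒ V=0.0000 continue | (k=4,j=4): S=257.1413, (K−S)⁺=0.0000, hold=0.0000 ⇒ V=0.0000 continue  boundary S*=116.2414
step 3: (k=3,j=0): S=101.8339, (K−S)⁺=35.5561, hold=35.0352 ⇒ V=35.5561 exercise | (k=3,j=1): S=132.6873, (K−S)⁺=4.7027, hold=12.0932 ⇒ V=12.0932 continue | (k=3,j=2): S=172.8886, (K−S)⁺=0.0000, hold=1.2556 ⇒ V=1.2556 continue | (k=3,j=3): S=225.2700, (K−S)⁺=0.0000, hold=0.0000 ⇒ V=0.0000 continue  boundary S*=101.8339
step 2: (k=2,j=0): S=116.2414, (K−S)⁺=21.1486, hold=24.1713 ⇒ V=24.1713 continue | (k=2,j=1): S=151.4600, (K−S)⁺=0.0000, hold=6.8509 ⇒ V=6.8509 continue | (k=2,j=2): S=197.3490, (K−S)⁺=0.0000, hold=0.6488 ⇒ V=0.6488 continue  boundary S*=-
step 1: (k=1,j=0): S=132.6873, (K−S)⁺=4.7027, hold=15.7749 ⇒ V=15.7749 continue | (k=1,j=1): S=172.8886, (K−S)⁺=0.0000, hold=3.8512 ⇒ V=3.8512 continue  boundary S*=-
step 0: (k=0,j=0): S=151.4600, (K−S)⁺=0.0000, hold=9.9979 ⇒ V=9.9979 continue  boundary S*=-

price = 9.9979
boundary = - - - 101.8339 116.2414
tree:
9.9979
15.7749 3.8512
24.1713 6.8509 0.6488
35.5561 12.0932 1.2556 0.0000
48.1778 21.1486 2.4300 0.0000 0.0000
59.2352 35.5561 4.7027 0.0000 0.0000 0.0000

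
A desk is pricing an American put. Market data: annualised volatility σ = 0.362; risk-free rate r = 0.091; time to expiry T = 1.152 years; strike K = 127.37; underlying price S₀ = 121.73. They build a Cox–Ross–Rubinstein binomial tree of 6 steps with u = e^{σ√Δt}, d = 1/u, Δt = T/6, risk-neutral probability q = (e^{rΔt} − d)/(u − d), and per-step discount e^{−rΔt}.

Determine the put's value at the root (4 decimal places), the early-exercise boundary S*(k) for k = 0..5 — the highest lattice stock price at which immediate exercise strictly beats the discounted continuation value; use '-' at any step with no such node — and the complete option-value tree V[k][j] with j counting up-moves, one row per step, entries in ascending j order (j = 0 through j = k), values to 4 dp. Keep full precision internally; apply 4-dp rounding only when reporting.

Δt=0.19200, u=1.17189, d=0.85332, q=0.51575, disc=e^(-rΔt)=0.98268
k=6 terminal: V=max(K-S,0) → 80.3730 62.8275 38.7317 5.6400 0.0000 0.0000 0.0000
k=5: j=0 S=55.0754 intr=72.2946 cont=70.0885 V=72.2946[EX]; j=1 S=75.6369 intr=51.7331 cont=49.5270 V=51.7331[EX]; j=2 S=103.8747 intr=23.4953 cont=21.2893 V=23.4953[EX]; j=3 S=142.6545 intr=0.0000 cont=2.6838 V=2.6838[hold]; j=4 S=195.9122 intr=0.0000 cont=0.0000 V=0.0000[hold]; j=5 S=269.0528 intr=0.0000 cont=0.0000 V=0.0000[hold]  S*(5)=103.8747
k=4: j=0 S=64.5425 intr=62.8275 cont=60.6214 V=62.8275[EX]; j=1 S=88.6383 intr=38.7317 cont=36.5256 V=38.7317[EX]; j=2 S=121.7300 intr=5.6400 cont=12.5407 V=12.5407[hold]; j=3 S=167.1759 intr=0.0000 cont=1.2771 V=1.2771[hold]; j=4 S=229.5882 intr=0.0000 cont=0.0000 V=0.0000[hold]  S*(4)=88.6383
k=3: j=0 S=75.6369 intr=51.7331 cont=49.5270 V=51.7331[EX]; j=1 S=103.8747 intr=23.4953 cont=24.7867 V=24.7867[hold]; j=2 S=142.6545 intr=0.0000 cont=6.6149 V=6.6149[hold]; j=3 S=195.9122 intr=0.0000 cont=0.6077 V=0.6077[hold]  S*(3)=75.6369
k=2: j=0 S=88.6383 intr=38.7317 cont=37.1800 V=38.7317[EX]; j=1 S=121.7300 intr=5.6400 cont=15.1475 V=15.1475[hold]; j=2 S=167.1759 intr=0.0000 cont=3.4558 V=3.4558[hold]  S*(2)=88.6383
k=1: j=0 S=103.8747 intr=23.4953 cont=26.1079 V=26.1079[hold]; j=1 S=142.6545 intr=0.0000 cont=8.9595 V=8.9595[hold]  S*(1)=-
k=0: j=0 S=121.7300 intr=5.6400 cont=16.9645 V=16.9645[hold]  S*(0)=-

price = 16.9645
boundary = - - 88.6383 75.6369 88.6383 103.8747
tree:
16.9645
26.1079 8.9595
38.7317 15.1475 3.4558
51.7331 24.7867 6.6149 0.6077
62.8275 38.7317 12.5407 1.2771 0.0000
72.2946 51.7331 23.4953 2.6838 0.0000 0.0000
80.3730 62.8275 38.7317 5.6400 0.0000 0.0000 0.0000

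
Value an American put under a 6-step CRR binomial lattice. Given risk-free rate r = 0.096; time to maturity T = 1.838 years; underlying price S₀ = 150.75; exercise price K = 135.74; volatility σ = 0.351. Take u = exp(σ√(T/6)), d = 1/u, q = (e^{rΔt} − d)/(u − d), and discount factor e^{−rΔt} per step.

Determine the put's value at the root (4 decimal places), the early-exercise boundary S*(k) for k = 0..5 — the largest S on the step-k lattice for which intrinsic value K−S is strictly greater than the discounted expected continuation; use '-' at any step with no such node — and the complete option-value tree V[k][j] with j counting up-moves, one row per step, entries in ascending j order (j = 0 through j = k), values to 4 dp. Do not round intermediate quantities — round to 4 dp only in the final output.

price = 12.3003
boundary = - - 102.2156 84.1680 102.2156 84.1680
tree:
12.3003
20.6760 5.5057
33.5244 10.3553 1.4803
51.5720 18.9789 3.2293 0.0000
66.4330 33.5244 7.0446 0.0000 0.0000
78.6701 51.5720 15.3677 0.0000 0.0000 0.0000
88.7466 66.4330 33.5244 0.0000 0.0000 0.0000 0.0000

Δt=0.30633, u=1.21442, d=0.82344, q=0.52792, disc=e^(-rΔt)=0.97102
k=6 terminal: V=max(K-S,0) → 88.7466 66.4330 33.5244 0.0000 0.0000 0.0000 0.0000
k=5: j=0 S=57.0699 intr=78.6701 cont=74.7364 V=78.6701[EX]; j=1 S=84.1680 intr=51.5720 cont=47.6383 V=51.5720[EX]; j=2 S=124.1330 intr=11.6070 cont=15.3677 V=15.3677[hold]; j=3 S=183.0743 intr=0.0000 cont=0.0000 V=0.0000[hold]; j=4 S=270.0024 intr=0.0000 cont=0.0000 V=0.0000[hold]; j=5 S=398.2060 intr=0.0000 cont=0.0000 V=0.0000[hold]  S*(5)=84.1680
k=4: j=0 S=69.3070 intr=66.4330 cont=62.4993 V=66.4330[EX]; j=1 S=102.2156 intr=33.5244 cont=31.5185 V=33.5244[EX]; j=2 S=150.7500 intr=0.0000 cont=7.0446 V=7.0446[hold]; j=3 S=222.3297 intr=0.0000 cont=0.0000 V=0.0000[hold]; j=4 S=327.8972 intr=0.0000 cont=0.0000 V=0.0000[hold]  S*(4)=102.2156
k=3: j=0 S=84.1680 intr=51.5720 cont=47.6383 V=51.5720[EX]; j=1 S=124.1330 intr=11.6070 cont=18.9789 V=18.9789[hold]; j=2 S=183.0743 intr=0.0000 cont=3.2293 V=3.2293[hold]; j=3 S=270.0024 intr=0.0000 cont=0.0000 V=0.0000[hold]  S*(3)=84.1680
k=2: j=0 S=102.2156 intr=33.5244 cont=33.3696 V=33.5244[EX]; j=1 S=150.7500 intr=0.0000 cont=10.3553 V=10.3553[hold]; j=2 S=222.3297 intr=0.0000 cont=1.4803 V=1.4803[hold]  S*(2)=102.2156
k=1: j=0 S=124.1330 intr=11.6070 cont=20.6760 V=20.6760[hold]; j=1 S=183.0743 intr=0.0000 cont=5.5057 V=5.5057[hold]  S*(1)=-
k=0: j=0 S=150.7500 intr=0.0000 cont=12.3003 V=12.3003[hold]  S*(0)=-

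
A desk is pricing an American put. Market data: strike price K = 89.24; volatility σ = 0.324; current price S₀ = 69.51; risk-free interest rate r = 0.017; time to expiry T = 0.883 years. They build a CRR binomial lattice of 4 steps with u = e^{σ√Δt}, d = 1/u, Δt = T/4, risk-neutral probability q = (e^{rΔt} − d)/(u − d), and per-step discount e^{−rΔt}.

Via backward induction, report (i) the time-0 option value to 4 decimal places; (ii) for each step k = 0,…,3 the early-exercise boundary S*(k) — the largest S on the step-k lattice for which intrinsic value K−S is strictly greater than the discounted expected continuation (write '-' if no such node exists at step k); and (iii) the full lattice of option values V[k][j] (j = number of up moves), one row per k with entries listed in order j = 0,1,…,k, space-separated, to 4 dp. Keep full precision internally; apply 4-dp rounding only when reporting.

params: Δt=0.22075 u=1.16443 d=0.85879 q=0.47432 e^(-rΔt)=0.99625
t_4 payoffs: 51.4306 37.9747 19.7300 0.0000 0.0000
t_3: node(3,0) S=44.0262 payoff=45.2138 vs cont=44.8795 → 45.2138 [stop]  node(3,1) S=59.6946 payoff=29.5454 vs cont=29.2111 → 29.5454 [stop]  node(3,2) S=80.9393 payoff=8.3007 vs cont=10.3329 → 10.3329 [wait]  node(3,3) S=109.7446 payoff=0.0000 vs cont=0.0000 → 0.0000 [wait]  ⇒ S*(3)=59.6946
t_2: node(2,0) S=51.2653 payoff=37.9747 vs cont=37.6404 → 37.9747 [stop]  node(2,1) S=69.5100 payoff=19.7300 vs cont=20.3560 → 20.3560 [wait]  node(2,2) S=94.2478 payoff=0.0000 vs cont=5.4115 → 5.4115 [wait]  ⇒ S*(2)=51.2653
t_1: node(1,0) S=59.6946 payoff=29.5454 vs cont=29.5069 → 29.5454 [stop]  node(1,1) S=80.9393 payoff=8.3007 vs cont=13.2178 → 13.2178 [wait]  ⇒ S*(1)=59.6946
t_0: node(0,0) S=69.5100 payoff=19.7300 vs cont=21.7193 → 21.7193 [wait]  ⇒ S*(0)=-

price = 21.7193
boundary = - 59.6946 51.2653 59.6946
tree:
21.7193
29.5454 13.2178
37.9747 20.3560 5.4115
45.2138 29.5454 10.3329 0.0000
51.4306 37.9747 19.7300 0.0000 0.0000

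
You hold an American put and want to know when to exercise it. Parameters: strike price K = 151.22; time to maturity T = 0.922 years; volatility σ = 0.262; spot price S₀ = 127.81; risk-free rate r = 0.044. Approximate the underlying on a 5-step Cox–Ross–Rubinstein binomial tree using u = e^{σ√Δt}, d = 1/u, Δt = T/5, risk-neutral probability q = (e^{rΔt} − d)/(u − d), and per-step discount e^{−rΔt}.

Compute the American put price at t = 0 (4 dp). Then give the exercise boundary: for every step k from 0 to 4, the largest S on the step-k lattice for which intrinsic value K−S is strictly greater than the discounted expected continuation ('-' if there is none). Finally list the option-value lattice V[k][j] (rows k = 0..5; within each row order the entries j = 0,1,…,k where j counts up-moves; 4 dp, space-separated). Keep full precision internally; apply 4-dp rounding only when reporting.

Δt=0.18440  u=1.11908  d=0.89359  q=0.50803  discount=0.99192
step 5 (expiry): payoffs max(K−S,0) = 78.3988 60.0230 37.0102 8.1903 0.0000 0.0000
step 4: (k=4,j=0): S=81.4928, (K−S)⁺=69.7272, hold=68.5052 ⇒ V=69.7272 exercise | (k=4,j=1): S=102.0568, (K−S)⁺=49.1632, hold=47.9412 ⇒ V=49.1632 exercise | (k=4,j=2): S=127.8100, (K−S)⁺=23.4100, hold=22.1880 ⇒ V=23.4100 exercise | (k=4,j=3): S=160.0618, (K−S)⁺=0.0000, hold=3.9968 ⇒ V=3.9968 continue | (k=4,j=4): S=200.4521, (K−S)⁺=0.0000, hold=0.0000 ⇒ V=0.0000 continue  boundary S*=127.8100
step 3: (k=3,j=0): S=91.1970, (K−S)⁺=60.0230, hold=58.8010 ⇒ V=60.0230 exercise | (k=3,j=1): S=114.2098, (K−S)⁺=37.0102, hold=35.7882 ⇒ V=37.0102 exercise | (k=3,j=2): S=143.0297, (K−S)⁺=8.1903, hold=13.4380 ⇒ V=13.4380 continue | (k=3,j=3): S=179.1221, (K−S)⁺=0.0000, hold=1.9504 ⇒ V=1.9504 continue  boundary S*=114.2098
step 2: (k=2,j=0): S=102.0568, (K−S)⁺=49.1632, hold=47.9412 ⇒ V=49.1632 exercise | (k=2,j=1): S=127.8100, (K−S)⁺=23.4100, hold=24.8325 ⇒ V=24.8325 continue | (k=2,j=2): S=160.0618, (K−S)⁺=0.0000, hold=7.5405 ⇒ V=7.5405 continue  boundary S*=102.0568
step 1: (k=1,j=0): S=114.2098, (K−S)⁺=37.0102, hold=36.5050 ⇒ V=37.0102 exercise | (k=1,j=1): S=143.0297, (K−S)⁺=8.1903, hold=15.9180 ⇒ V=15.9180 continue  boundary S*=114.2098
step 0: (k=0,j=0): S=127.8100, (K−S)⁺=23.4100, hold=26.0822 ⇒ V=26.0822 continue  boundary S*=-

price = 26.0822
boundary = - 114.2098 102.0568 114.2098 127.8100
tree:
26.0822
37.0102 15.9180
49.1632 24.8325 7.5405
60.0230 37.0102 13.4380 1.9504
69.7272 49.1632 23.4100 3.9968 0.0000
78.3988 60.0230 37.0102 8.1903 0.0000 0.0000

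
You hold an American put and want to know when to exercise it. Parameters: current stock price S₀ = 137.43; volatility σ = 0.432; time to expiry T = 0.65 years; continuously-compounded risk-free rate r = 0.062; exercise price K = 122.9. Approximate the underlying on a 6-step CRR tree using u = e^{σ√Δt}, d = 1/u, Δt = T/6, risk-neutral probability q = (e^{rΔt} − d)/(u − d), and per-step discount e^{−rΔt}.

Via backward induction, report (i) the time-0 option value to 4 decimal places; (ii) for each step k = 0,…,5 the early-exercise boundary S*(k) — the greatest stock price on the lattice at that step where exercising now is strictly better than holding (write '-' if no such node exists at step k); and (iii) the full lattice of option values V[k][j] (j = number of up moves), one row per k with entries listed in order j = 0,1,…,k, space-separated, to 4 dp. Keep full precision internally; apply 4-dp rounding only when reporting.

Δt=0.10833  u=1.15279  d=0.86746  q=0.48813  discount=0.99331
step 6 (expiry): payoffs max(K−S,0) = 64.3440 45.0830 19.4863 0.0000 0.0000 0.0000 0.0000
step 5: (k=5,j=0): S=67.5030, (K−S)⁺=55.3970, hold=54.5743 ⇒ V=55.3970 exercise | (k=5,j=1): S=89.7070, (K−S)⁺=33.1930, hold=32.3703 ⇒ V=33.1930 exercise | (k=5,j=2): S=119.2147, (K−S)⁺=3.6853, hold=9.9077 ⇒ V=9.9077 continue | (k=5,j=3): S=158.4285, (K−S)⁺=0.0000, hold=0.0000 ⇒ V=0.0000 continue | (k=5,j=4): S=210.5410, (K−S)⁺=0.0000, hold=0.0000 ⇒ V=0.0000 continue | (k=5,j=5): S=279.7952, (K−S)⁺=0.0000, hold=0.0000 ⇒ V=0.0000 continue  boundary S*=89.7070
step 4: (k=4,j=0): S=77.8170, (K−S)⁺=45.0830, hold=44.2603 ⇒ V=45.0830 exercise | (k=4,j=1): S=103.4137, (K−S)⁺=19.4863, hold=21.6806 ⇒ V=21.6806 continue | (k=4,j=2): S=137.4300, (K−S)⁺=0.0000, hold=5.0375 ⇒ V=5.0375 continue | (k=4,j=3): S=182.6354, (K−S)⁺=0.0000, hold=0.0000 ⇒ V=0.0000 continue | (k=4,j=4): S=242.7104, (K−S)⁺=0.0000, hold=0.0000 ⇒ V=0.0000 continue  boundary S*=77.8170
step 3: (k=3,j=0): S=89.7070, (K−S)⁺=33.1930, hold=33.4342 ⇒ V=33.4342 continue | (k=3,j=1): S=119.2147, (K−S)⁺=3.6853, hold=13.4658 ⇒ V=13.4658 continue | (k=3,j=2): S=158.4285, (K−S)⁺=0.0000, hold=2.5613 ⇒ V=2.5613 continue | (k=3,j=3): S=210.5410, (K−S)⁺=0.0000, hold=0.0000 ⇒ V=0.0000 continue  boundary S*=-
step 2: (k=2,j=0): S=103.4137, (K−S)⁺=19.4863, hold=23.5284 ⇒ V=23.5284 continue | (k=2,j=1): S=137.4300, (K−S)⁺=0.0000, hold=8.0884 ⇒ V=8.0884 continue | (k=2,j=2): S=182.6354, (K−S)⁺=0.0000, hold=1.3023 ⇒ V=1.3023 continue  boundary S*=-
step 1: (k=1,j=0): S=119.2147, (K−S)⁺=3.6853, hold=15.8846 ⇒ V=15.8846 continue | (k=1,j=1): S=158.4285, (K−S)⁺=0.0000, hold=4.7439 ⇒ V=4.7439 continue  boundary S*=-
step 0: (k=0,j=0): S=137.4300, (K−S)⁺=0.0000, hold=10.3766 ⇒ V=10.3766 continue  boundary S*=-

price = 10.3766
boundary = - - - - 77.8170 89.7070
tree:
10.3766
15.8846 4.7439
23.5284 8.0884 1.3023
33.4342 13.4658 2.5613 0.0000
45.0830 21.6806 5.0375 0.0000 0.0000
55.3970 33.1930 9.9077 0.0000 0.0000 0.0000
64.3440 45.0830 19.4863 0.0000 0.0000 0.0000 0.0000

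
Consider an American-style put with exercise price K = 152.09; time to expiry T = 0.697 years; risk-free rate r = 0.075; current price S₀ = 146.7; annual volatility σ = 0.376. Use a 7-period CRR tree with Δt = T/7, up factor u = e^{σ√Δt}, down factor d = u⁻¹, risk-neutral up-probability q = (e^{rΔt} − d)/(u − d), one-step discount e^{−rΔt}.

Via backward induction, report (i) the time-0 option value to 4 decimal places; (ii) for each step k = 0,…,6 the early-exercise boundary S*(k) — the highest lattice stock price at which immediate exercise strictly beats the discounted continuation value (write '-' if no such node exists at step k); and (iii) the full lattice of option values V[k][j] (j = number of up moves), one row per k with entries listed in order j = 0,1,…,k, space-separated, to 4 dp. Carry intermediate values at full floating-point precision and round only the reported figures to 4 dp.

price = 18.3443
boundary = - - - 102.7655 115.7111 102.7655 115.7111
tree:
18.3443
26.4694 10.5543
36.8704 16.5419 4.7694
49.3245 25.0608 8.3341 1.3027
60.8217 36.3789 14.2020 2.6349 0.0000
71.0327 49.3245 23.3557 5.3294 0.0000 0.0000
80.1012 60.8217 36.3789 10.7793 0.0000 0.0000 0.0000
88.1552 71.0327 49.3245 21.8026 0.0000 0.0000 0.0000 0.0000

Δt=0.09957  u=1.12597  d=0.88812  q=0.50189  discount=0.99256
step 7 (expiry): payoffs max(K−S,0) = 88.1552 71.0327 49.3245 21.8026 0.0000 0.0000 0.0000 0.0000
step 6: (k=6,j=0): S=71.9888, (K−S)⁺=80.1012, hold=78.9697 ⇒ V=80.1012 exercise | (k=6,j=1): S=91.2683, (K−S)⁺=60.8217, hold=59.6902 ⇒ V=60.8217 exercise | (k=6,j=2): S=115.7111, (K−S)⁺=36.3789, hold=35.2473 ⇒ V=36.3789 exercise | (k=6,j=3): S=146.7000, (K−S)⁺=5.3900, hold=10.7793 ⇒ V=10.7793 continue | (k=6,j=4): S=185.9881, (K−S)⁺=0.0000, hold=0.0000 ⇒ V=0.0000 continue | (k=6,j=5): S=235.7981, (K−S)⁺=0.0000, hold=0.0000 ⇒ V=0.0000 continue | (k=6,j=6): S=298.9479, (K−S)⁺=0.0000, hold=0.0000 ⇒ V=0.0000 continue  boundary S*=115.7111
step 5: (k=5,j=0): S=81.0573, (K−S)⁺=71.0327, hold=69.9011 ⇒ V=71.0327 exercise | (k=5,j=1): S=102.7655, (K−S)⁺=49.3245, hold=48.1929 ⇒ V=49.3245 exercise | (k=5,j=2): S=130.2874, (K−S)⁺=21.8026, hold=23.3557 ⇒ V=23.3557 continue | (k=5,j=3): S=165.1801, (K−S)⁺=0.0000, hold=5.3294 ⇒ V=5.3294 continue | (k=5,j=4): S=209.4174, (K−S)⁺=0.0000, hold=0.0000 ⇒ V=0.0000 continue | (k=5,j=5): S=265.5021, (K−S)⁺=0.0000, hold=0.0000 ⇒ V=0.0000 continue  boundary S*=102.7655
step 4: (k=4,j=0): S=91.2683, (K−S)⁺=60.8217, hold=59.6902 ⇒ V=60.8217 exercise | (k=4,j=1): S=115.7111, (K−S)⁺=36.3789, hold=36.0211 ⇒ V=36.3789 exercise | (k=4,j=2): S=146.7000, (K−S)⁺=5.3900, hold=14.2020 ⇒ V=14.2020 continue | (k=4,j=3): S=185.9881, (K−S)⁺=0.0000, hold=2.6349 ⇒ V=2.6349 continue | (k=4,j=4): S=235.7981, (K−S)⁺=0.0000, hold=0.0000 ⇒ V=0.0000 continue  boundary S*=115.7111
step 3: (k=3,j=0): S=102.7655, (K−S)⁺=49.3245, hold=48.1929 ⇒ V=49.3245 exercise | (k=3,j=1): S=130.2874, (K−S)⁺=21.8026, hold=25.0608 ⇒ V=25.0608 continue | (k=3,j=2): S=165.1801, (K−S)⁺=0.0000, hold=8.3341 ⇒ V=8.3341 continue | (k=3,j=3): S=209.4174, (K−S)⁺=0.0000, hold=1.3027 ⇒ V=1.3027 continue  boundary S*=102.7655
step 2: (k=2,j=0): S=115.7111, (K−S)⁺=36.3789, hold=36.8704 ⇒ V=36.8704 continue | (k=2,j=1): S=146.7000, (K−S)⁺=5.3900, hold=16.5419 ⇒ V=16.5419 continue | (k=2,j=2): S=185.9881, (K−S)⁺=0.0000, hold=4.7694 ⇒ V=4.7694 continue  boundary S*=-
step 1: (k=1,j=0): S=130.2874, (K−S)⁺=21.8026, hold=26.4694 ⇒ V=26.4694 continue | (k=1,j=1): S=165.1801, (K−S)⁺=0.0000, hold=10.5543 ⇒ V=10.5543 continue  boundary S*=-
step 0: (k=0,j=0): S=146.7000, (K−S)⁺=5.3900, hold=18.3443 ⇒ V=18.3443 continue  boundary S*=-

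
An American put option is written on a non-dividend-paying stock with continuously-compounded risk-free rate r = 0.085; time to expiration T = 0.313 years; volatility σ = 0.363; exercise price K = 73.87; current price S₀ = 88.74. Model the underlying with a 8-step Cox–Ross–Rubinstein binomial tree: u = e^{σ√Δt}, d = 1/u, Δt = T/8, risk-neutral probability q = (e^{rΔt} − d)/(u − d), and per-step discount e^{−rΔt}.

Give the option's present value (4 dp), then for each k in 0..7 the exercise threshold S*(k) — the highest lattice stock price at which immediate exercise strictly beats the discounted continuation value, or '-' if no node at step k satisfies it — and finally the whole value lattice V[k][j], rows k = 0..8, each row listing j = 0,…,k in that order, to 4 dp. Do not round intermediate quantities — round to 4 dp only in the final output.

price = 1.3087
boundary = - - - - - 61.9733 57.6795 61.9733
tree:
1.3087
2.1561 0.4875
3.4721 0.8816 0.1047
5.4369 1.5710 0.2124 0.0000
8.2215 2.7459 0.4307 0.0000 0.0000
11.8967 4.6766 0.8734 0.0000 0.0000 0.0000
16.1905 7.6751 1.7711 0.0000 0.0000 0.0000 0.0000
20.1868 11.8967 3.5916 0.0000 0.0000 0.0000 0.0000 0.0000
23.9062 16.1905 7.2833 0.0000 0.0000 0.0000 0.0000 0.0000 0.0000

Δt=0.03913  u=1.07444  d=0.93072  q=0.50523  discount=0.99668
step 8 (expiry): payoffs max(K−S,0) = 23.9062 16.1905 7.2833 0.0000 0.0000 0.0000 0.0000 0.0000 0.0000
step 7: (k=7,j=0): S=53.6832, (K−S)⁺=20.1868, hold=19.9416 ⇒ V=20.1868 exercise | (k=7,j=1): S=61.9733, (K−S)⁺=11.8967, hold=11.6515 ⇒ V=11.8967 exercise | (k=7,j=2): S=71.5435, (K−S)⁺=2.3265, hold=3.5916 ⇒ V=3.5916 continue | (k=7,j=3): S=82.5917, (K−S)⁺=0.0000, hold=0.0000 ⇒ V=0.0000 continue | (k=7,j=4): S=95.3460, (K−S)⁺=0.0000, hold=0.0000 ⇒ V=0.0000 continue | (k=7,j=5): S=110.0699, (K−S)⁺=0.0000, hold=0.0000 ⇒ V=0.0000 continue | (k=7,j=6): S=127.0675, (K−S)⁺=0.0000, hold=0.0000 ⇒ V=0.0000 continue | (k=7,j=7): S=146.6900, (K−S)⁺=0.0000, hold=0.0000 ⇒ V=0.0000 continue  boundary S*=61.9733
step 6: (k=6,j=0): S=57.6795, (K−S)⁺=16.1905, hold=15.9453 ⇒ V=16.1905 exercise | (k=6,j=1): S=66.5867, (K−S)⁺=7.2833, hold=7.6751 ⇒ V=7.6751 continue | (k=6,j=2): S=76.8694, (K−S)⁺=0.0000, hold=1.7711 ⇒ V=1.7711 continue | (k=6,j=3): S=88.7400, (K−S)⁺=0.0000, hold=0.0000 ⇒ V=0.0000 continue | (k=6,j=4): S=102.4437, (K−S)⁺=0.0000, hold=0.0000 ⇒ V=0.0000 continue | (k=6,j=5): S=118.2637, (K−S)⁺=0.0000, hold=0.0000 ⇒ V=0.0000 continue | (k=6,j=6): S=136.5267, (K−S)⁺=0.0000, hold=0.0000 ⇒ V=0.0000 continue  boundary S*=57.6795
step 5: (k=5,j=0): S=61.9733, (K−S)⁺=11.8967, hold=11.8488 ⇒ V=11.8967 exercise | (k=5,j=1): S=71.5435, (K−S)⁺=2.3265, hold=4.6766 ⇒ V=4.6766 continue | (k=5,j=2): S=82.5917, (K−S)⁺=0.0000, hold=0.8734 ⇒ V=0.8734 continue | (k=5,j=3): S=95.3460, (K−S)⁺=0.0000, hold=0.0000 ⇒ V=0.0000 continue | (k=5,j=4): S=110.0699, (K−S)⁺=0.0000, hold=0.0000 ⇒ V=0.0000 continue | (k=5,j=5): S=127.0675, (K−S)⁺=0.0000, hold=0.0000 ⇒ V=0.0000 continue  boundary S*=61.9733
step 4: (k=4,j=0): S=66.5867, (K−S)⁺=7.2833, hold=8.2215 ⇒ V=8.2215 continue | (k=4,j=1): S=76.8694, (K−S)⁺=0.0000, hold=2.7459 ⇒ V=2.7459 continue | (k=4,j=2): S=88.7400, (K−S)⁺=0.0000, hold=0.4307 ⇒ V=0.4307 continue | (k=4,j=3): S=102.4437, (K−S)⁺=0.0000, hold=0.0000 ⇒ V=0.0000 continue | (k=4,j=4): S=118.2637, (K−S)⁺=0.0000, hold=0.0000 ⇒ V=0.0000 continue  boundary S*=-
step 3: (k=3,j=0): S=71.5435, (K−S)⁺=2.3265, hold=5.4369 ⇒ V=5.4369 continue | (k=3,j=1): S=82.5917, (K−S)⁺=0.0000, hold=1.5710 ⇒ V=1.5710 continue | (k=3,j=2): S=95.3460, (K−S)⁺=0.0000, hold=0.2124 ⇒ V=0.2124 continue | (k=3,j=3): S=110.0699, (K−S)⁺=0.0000, hold=0.0000 ⇒ V=0.0000 continue  boundary S*=-
step 2: (k=2,j=0): S=76.8694, (K−S)⁺=0.0000, hold=3.4721 ⇒ V=3.4721 continue | (k=2,j=1): S=88.7400, (K−S)⁺=0.0000, hold=0.8816 ⇒ V=0.8816 continue | (k=2,j=2): S=102.4437, (K−S)⁺=0.0000, hold=0.1047 ⇒ V=0.1047 continue  boundary S*=-
step 1: (k=1,j=0): S=82.5917, (K−S)⁺=0.0000, hold=2.1561 ⇒ V=2.1561 continue | (k=1,j=1): S=95.3460, (K−S)⁺=0.0000, hold=0.4875 ⇒ V=0.4875 continue  boundary S*=-
step 0: (k=0,j=0): S=88.7400, (K−S)⁺=0.0000, hold=1.3087 ⇒ V=1.3087 continue  boundary S*=-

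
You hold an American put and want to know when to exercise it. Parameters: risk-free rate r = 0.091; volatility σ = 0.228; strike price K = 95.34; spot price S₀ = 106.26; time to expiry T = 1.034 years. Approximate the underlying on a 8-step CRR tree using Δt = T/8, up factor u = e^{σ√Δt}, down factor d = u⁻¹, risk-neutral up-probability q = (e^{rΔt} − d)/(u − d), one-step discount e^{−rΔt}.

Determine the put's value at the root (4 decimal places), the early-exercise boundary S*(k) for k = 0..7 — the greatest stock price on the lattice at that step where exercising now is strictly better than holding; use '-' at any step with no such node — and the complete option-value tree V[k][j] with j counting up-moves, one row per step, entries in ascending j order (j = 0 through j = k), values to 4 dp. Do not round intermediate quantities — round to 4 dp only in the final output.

params: Δt=0.12925 u=1.08542 d=0.92130 q=0.55161 e^(-rΔt)=0.98831
t_8 payoffs: 40.1856 30.3603 18.7848 5.1471 0.0000 0.0000 0.0000 0.0000 0.0000
t_7: node(7,0) S=59.8658 payoff=35.4742 vs cont=34.3594 → 35.4742 [stop]  node(7,1) S=70.5304 payoff=24.8096 vs cont=23.6948 → 24.8096 [stop]  node(7,2) S=83.0948 payoff=12.2452 vs cont=11.1304 → 12.2452 [stop]  node(7,3) S=97.8974 payoff=0.0000 vs cont=2.2809 → 2.2809 [wait]  node(7,4) S=115.3370 payoff=0.0000 vs cont=0.0000 → 0.0000 [wait]  node(7,5) S=135.8833 payoff=0.0000 vs cont=0.0000 → 0.0000 [wait]  node(7,6) S=160.0897 payoff=0.0000 vs cont=0.0000 → 0.0000 [wait]  node(7,7) S=188.6083 payoff=0.0000 vs cont=0.0000 → 0.0000 [wait]  ⇒ S*(7)=83.0948
t_6: node(6,0) S=64.9797 payoff=30.3603 vs cont=29.2455 → 30.3603 [stop]  node(6,1) S=76.5552 payoff=18.7848 vs cont=17.6700 → 18.7848 [stop]  node(6,2) S=90.1929 payoff=5.1471 vs cont=6.6699 → 6.6699 [wait]  node(6,3) S=106.2600 payoff=0.0000 vs cont=1.0108 → 1.0108 [wait]  node(6,4) S=125.1893 payoff=0.0000 vs cont=0.0000 → 0.0000 [wait]  node(6,5) S=147.4907 payoff=0.0000 vs cont=0.0000 → 0.0000 [wait]  node(6,6) S=173.7649 payoff=0.0000 vs cont=0.0000 → 0.0000 [wait]  ⇒ S*(6)=76.5552
t_5: node(5,0) S=70.5304 payoff=24.8096 vs cont=23.6948 → 24.8096 [stop]  node(5,1) S=83.0948 payoff=12.2452 vs cont=11.9606 → 12.2452 [stop]  node(5,2) S=97.8974 payoff=0.0000 vs cont=3.5068 → 3.5068 [wait]  node(5,3) S=115.3370 payoff=0.0000 vs cont=0.4479 → 0.4479 [wait]  node(5,4) S=135.8833 payoff=0.0000 vs cont=0.0000 → 0.0000 [wait]  node(5,5) S=160.0897 payoff=0.0000 vs cont=0.0000 → 0.0000 [wait]  ⇒ S*(5)=83.0948
t_4: node(4,0) S=76.5552 payoff=18.7848 vs cont=17.6700 → 18.7848 [stop]  node(4,1) S=90.1929 payoff=5.1471 vs cont=7.3383 → 7.3383 [wait]  node(4,2) S=106.2600 payoff=0.0000 vs cont=1.7982 → 1.7982 [wait]  node(4,3) S=125.1893 payoff=0.0000 vs cont=0.1985 → 0.1985 [wait]  node(4,4) S=147.4907 payoff=0.0000 vs cont=0.0000 → 0.0000 [wait]  ⇒ S*(4)=76.5552
t_3: node(3,0) S=83.0948 payoff=12.2452 vs cont=12.3250 → 12.3250 [wait]  node(3,1) S=97.8974 payoff=0.0000 vs cont=4.2323 → 4.2323 [wait]  node(3,2) S=115.3370 payoff=0.0000 vs cont=0.9051 → 0.9051 [wait]  node(3,3) S=135.8833 payoff=0.0000 vs cont=0.0880 → 0.0880 [wait]  ⇒ S*(3)=-
t_2: node(2,0) S=90.1929 payoff=5.1471 vs cont=7.7691 → 7.7691 [wait]  node(2,1) S=106.2600 payoff=0.0000 vs cont=2.3690 → 2.3690 [wait]  node(2,2) S=125.1893 payoff=0.0000 vs cont=0.4491 → 0.4491 [wait]  ⇒ S*(2)=-
t_1: node(1,0) S=97.8974 payoff=0.0000 vs cont=4.7343 → 4.7343 [wait]  node(1,1) S=115.3370 payoff=0.0000 vs cont=1.2946 → 1.2946 [wait]  ⇒ S*(1)=-
t_0: node(0,0) S=106.2600 payoff=0.0000 vs cont=2.8038 → 2.8038 [wait]  ⇒ S*(0)=-

price = 2.8038
boundary = - - - - 76.5552 83.0948 76.5552 83.0948
tree:
2.8038
4.7343 1.2946
7.7691 2.3690 0.4491
12.3250 4.2323 0.9051 0.0880
18.7848 7.3383 1.7982 0.1985 0.0000
24.8096 12.2452 3.5068 0.4479 0.0000 0.0000
30.3603 18.7848 6.6699 1.0108 0.0000 0.0000 0.0000
35.4742 24.8096 12.2452 2.2809 0.0000 0.0000 0.0000 0.0000
40.1856 30.3603 18.7848 5.1471 0.0000 0.0000 0.0000 0.0000 0.0000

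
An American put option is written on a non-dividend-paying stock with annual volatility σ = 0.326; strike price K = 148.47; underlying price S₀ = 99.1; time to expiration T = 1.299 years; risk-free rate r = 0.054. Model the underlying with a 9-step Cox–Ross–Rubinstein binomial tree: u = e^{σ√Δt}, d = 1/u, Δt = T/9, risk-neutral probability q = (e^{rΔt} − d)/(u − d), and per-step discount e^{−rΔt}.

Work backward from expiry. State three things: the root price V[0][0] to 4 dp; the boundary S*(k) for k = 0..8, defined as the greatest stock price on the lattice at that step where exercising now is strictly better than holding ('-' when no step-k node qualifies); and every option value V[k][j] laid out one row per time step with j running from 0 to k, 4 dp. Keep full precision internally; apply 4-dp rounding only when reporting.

price = 49.3700
boundary = 99.1000 87.5560 99.1000 87.5560 99.1000 87.5560 99.1000 112.1661 126.9549
tree:
49.3700
60.9140 37.8373
71.1133 49.3700 26.9229
80.1245 60.9140 37.1128 17.1777
88.0860 71.1133 49.3700 25.4642 9.1790
95.1201 80.1245 60.9140 36.3206 15.0311 3.4841
101.3348 88.0860 71.1133 49.3700 23.8695 6.4483 0.5812
106.8255 95.1201 80.1245 60.9140 36.3039 11.8372 1.1729 0.0000
111.6766 101.3348 88.0860 71.1133 49.3700 21.5151 2.3669 0.0000 0.0000
115.9626 106.8255 95.1201 80.1245 60.9140 36.3039 4.7763 0.0000 0.0000 0.0000

params: Δt=0.14433 u=1.13185 d=0.88351 q=0.50058 e^(-rΔt)=0.99224
t_9 payoffs: 115.9626 106.8255 95.1201 80.1245 60.9140 36.3039 4.7763 0.0000 0.0000 0.0000
t_8: node(8,0) S=36.7934 payoff=111.6766 vs cont=110.5239 → 111.6766 [stop]  node(8,1) S=47.1352 payoff=101.3348 vs cont=100.1821 → 101.3348 [stop]  node(8,2) S=60.3840 payoff=88.0860 vs cont=86.9333 → 88.0860 [stop]  node(8,3) S=77.3567 payoff=71.1133 vs cont=69.9607 → 71.1133 [stop]  node(8,4) S=99.1000 payoff=49.3700 vs cont=48.2173 → 49.3700 [stop]  node(8,5) S=126.9549 payoff=21.5151 vs cont=20.3624 → 21.5151 [stop]  node(8,6) S=162.6393 payoff=0.0000 vs cont=2.3669 → 2.3669 [wait]  node(8,7) S=208.3539 payoff=0.0000 vs cont=0.0000 → 0.0000 [wait]  node(8,8) S=266.9178 payoff=0.0000 vs cont=0.0000 → 0.0000 [wait]  ⇒ S*(8)=126.9549
t_7: node(7,0) S=41.6445 payoff=106.8255 vs cont=105.6728 → 106.8255 [stop]  node(7,1) S=53.3499 payoff=95.1201 vs cont=93.9674 → 95.1201 [stop]  node(7,2) S=68.3455 payoff=80.1245 vs cont=78.9719 → 80.1245 [stop]  node(7,3) S=87.5560 payoff=60.9140 vs cont=59.7614 → 60.9140 [stop]  node(7,4) S=112.1661 payoff=36.3039 vs cont=35.1512 → 36.3039 [stop]  node(7,5) S=143.6937 payoff=4.7763 vs cont=11.8372 → 11.8372 [wait]  node(7,6) S=184.0829 payoff=0.0000 vs cont=1.1729 → 1.1729 [wait]  node(7,7) S=235.8248 payoff=0.0000 vs cont=0.0000 → 0.0000 [wait]  ⇒ S*(7)=112.1661
t_6: node(6,0) S=47.1352 payoff=101.3348 vs cont=100.1821 → 101.3348 [stop]  node(6,1) S=60.3840 payoff=88.0860 vs cont=86.9333 → 88.0860 [stop]  node(6,2) S=77.3567 payoff=71.1133 vs cont=69.9607 → 71.1133 [stop]  node(6,3) S=99.1000 payoff=49.3700 vs cont=48.2173 → 49.3700 [stop]  node(6,4) S=126.9549 payoff=21.5151 vs cont=23.8695 → 23.8695 [wait]  node(6,5) S=162.6393 payoff=0.0000 vs cont=6.4483 → 6.4483 [wait]  node(6,6) S=208.3539 payoff=0.0000 vs cont=0.5812 → 0.5812 [wait]  ⇒ S*(6)=99.1000
t_5: node(5,0) S=53.3499 payoff=95.1201 vs cont=93.9674 → 95.1201 [stop]  node(5,1) S=68.3455 payoff=80.1245 vs cont=78.9719 → 80.1245 [stop]  node(5,2) S=87.5560 payoff=60.9140 vs cont=59.7614 → 60.9140 [stop]  node(5,3) S=112.1661 payoff=36.3039 vs cont=36.3206 → 36.3206 [wait]  node(5,4) S=143.6937 payoff=4.7763 vs cont=15.0311 → 15.0311 [wait]  node(5,5) S=184.0829 payoff=0.0000 vs cont=3.4841 → 3.4841 [wait]  ⇒ S*(5)=87.5560
t_4: node(4,0) S=60.3840 payoff=88.0860 vs cont=86.9333 → 88.0860 [stop]  node(4,1) S=77.3567 payoff=71.1133 vs cont=69.9607 → 71.1133 [stop]  node(4,2) S=99.1000 payoff=49.3700 vs cont=48.2256 → 49.3700 [stop]  node(4,3) S=126.9549 payoff=21.5151 vs cont=25.4642 → 25.4642 [wait]  node(4,4) S=162.6393 payoff=0.0000 vs cont=9.1790 → 9.1790 [wait]  ⇒ S*(4)=99.1000
t_3: node(3,0) S=68.3455 payoff=80.1245 vs cont=78.9719 → 80.1245 [stop]  node(3,1) S=87.5560 payoff=60.9140 vs cont=59.7614 → 60.9140 [stop]  node(3,2) S=112.1661 payoff=36.3039 vs cont=37.1128 → 37.1128 [wait]  node(3,3) S=143.6937 payoff=4.7763 vs cont=17.1777 → 17.1777 [wait]  ⇒ S*(3)=87.5560
t_2: node(2,0) S=77.3567 payoff=71.1133 vs cont=69.9607 → 71.1133 [stop]  node(2,1) S=99.1000 payoff=49.3700 vs cont=48.6191 → 49.3700 [stop]  node(2,2) S=126.9549 payoff=21.5151 vs cont=26.9229 → 26.9229 [wait]  ⇒ S*(2)=99.1000
t_1: node(1,0) S=87.5560 payoff=60.9140 vs cont=59.7614 → 60.9140 [stop]  node(1,1) S=112.1661 payoff=36.3039 vs cont=37.8373 → 37.8373 [wait]  ⇒ S*(1)=87.5560
t_0: node(0,0) S=99.1000 payoff=49.3700 vs cont=48.9790 → 49.3700 [stop]  ⇒ S*(0)=99.1000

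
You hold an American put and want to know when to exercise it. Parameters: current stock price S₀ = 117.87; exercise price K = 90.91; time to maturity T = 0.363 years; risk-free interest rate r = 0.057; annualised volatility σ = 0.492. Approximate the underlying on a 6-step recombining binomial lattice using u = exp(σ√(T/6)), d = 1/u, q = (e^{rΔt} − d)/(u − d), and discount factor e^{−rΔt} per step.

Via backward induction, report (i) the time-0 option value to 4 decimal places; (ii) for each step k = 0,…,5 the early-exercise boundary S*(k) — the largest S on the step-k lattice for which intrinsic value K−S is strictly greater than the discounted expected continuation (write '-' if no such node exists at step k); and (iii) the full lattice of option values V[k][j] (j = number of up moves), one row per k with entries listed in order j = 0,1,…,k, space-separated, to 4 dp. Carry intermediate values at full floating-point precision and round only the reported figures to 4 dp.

price = 2.5444
boundary = - - - - 72.6402 64.3606
tree:
2.5444
4.3322 0.6568
7.2269 1.2772 0.0000
11.7245 2.4839 0.0000 0.0000
18.2698 4.8306 0.0000 0.0000 0.0000
26.5494 9.3944 0.0000 0.0000 0.0000 0.0000
33.8852 18.2698 0.0000 0.0000 0.0000 0.0000 0.0000

Δt=0.06050  u=1.12864  d=0.88602  q=0.48402  discount=0.99656
step 6 (expiry): payoffs max(K−S,0) = 33.8852 18.2698 0.0000 0.0000 0.0000 0.0000 0.0000
step 5: (k=5,j=0): S=64.3606, (K−S)⁺=26.5494, hold=26.2364 ⇒ V=26.5494 exercise | (k=5,j=1): S=81.9848, (K−S)⁺=8.9252, hold=9.3944 ⇒ V=9.3944 continue | (k=5,j=2): S=104.4352, (K−S)⁺=0.0000, hold=0.0000 ⇒ V=0.0000 continue | (k=5,j=3): S=133.0331, (K−S)⁺=0.0000, hold=0.0000 ⇒ V=0.0000 continue | (k=5,j=4): S=169.4623, (K−S)⁺=0.0000, hold=0.0000 ⇒ V=0.0000 continue | (k=5,j=5): S=215.8670, (K−S)⁺=0.0000, hold=0.0000 ⇒ V=0.0000 continue  boundary S*=64.3606
step 4: (k=4,j=0): S=72.6402, (K−S)⁺=18.2698, hold=18.1832 ⇒ V=18.2698 exercise | (k=4,j=1): S=92.5316, (K−S)⁺=0.0000, hold=4.8306 ⇒ V=4.8306 continue | (k=4,j=2): S=117.8700, (K−S)⁺=0.0000, hold=0.0000 ⇒ V=0.0000 continue | (k=4,j=3): S=150.1469, (K−S)⁺=0.0000, hold=0.0000 ⇒ V=0.0000 continue | (k=4,j=4): S=191.2624, (K−S)⁺=0.0000, hold=0.0000 ⇒ V=0.0000 continue  boundary S*=72.6402
step 3: (k=3,j=0): S=81.9848, (K−S)⁺=8.9252, hold=11.7245 ⇒ V=11.7245 continue | (k=3,j=1): S=104.4352, (K−S)⁺=0.0000, hold=2.4839 ⇒ V=2.4839 continue | (k=3,j=2): S=133.0331, (K−S)⁺=0.0000, hold=0.0000 ⇒ V=0.0000 continue | (k=3,j=3): S=169.4623, (K−S)⁺=0.0000, hold=0.0000 ⇒ V=0.0000 continue  boundary S*=-
step 2: (k=2,j=0): S=92.5316, (K−S)⁺=0.0000, hold=7.2269 ⇒ V=7.2269 continue | (k=2,j=1): S=117.8700, (K−S)⁺=0.0000, hold=1.2772 ⇒ V=1.2772 continue | (k=2,j=2): S=150.1469, (K−S)⁺=0.0000, hold=0.0000 ⇒ V=0.0000 continue  boundary S*=-
step 1: (k=1,j=0): S=104.4352, (K−S)⁺=0.0000, hold=4.3322 ⇒ V=4.3322 continue | (k=1,j=1): S=133.0331, (K−S)⁺=0.0000, hold=0.6568 ⇒ V=0.6568 continue  boundary S*=-
step 0: (k=0,j=0): S=117.8700, (K−S)⁺=0.0000, hold=2.5444 ⇒ V=2.5444 continue  boundary S*=-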